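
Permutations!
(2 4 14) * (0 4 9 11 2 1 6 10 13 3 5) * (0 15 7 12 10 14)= (0 4)(1 6 14)(2 9 11)(3 5 15 7 12 10 13)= [4, 6, 9, 5, 0, 15, 14, 12, 8, 11, 13, 2, 10, 3, 1, 7]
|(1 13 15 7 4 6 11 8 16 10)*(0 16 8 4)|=|(0 16 10 1 13 15 7)(4 6 11)|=21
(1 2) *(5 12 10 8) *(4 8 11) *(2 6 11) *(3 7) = (1 6 11 4 8 5 12 10 2)(3 7) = [0, 6, 1, 7, 8, 12, 11, 3, 5, 9, 2, 4, 10]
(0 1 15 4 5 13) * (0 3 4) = (0 1 15)(3 4 5 13) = [1, 15, 2, 4, 5, 13, 6, 7, 8, 9, 10, 11, 12, 3, 14, 0]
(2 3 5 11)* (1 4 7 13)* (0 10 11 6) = [10, 4, 3, 5, 7, 6, 0, 13, 8, 9, 11, 2, 12, 1] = (0 10 11 2 3 5 6)(1 4 7 13)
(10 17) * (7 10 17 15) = (17)(7 10 15) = [0, 1, 2, 3, 4, 5, 6, 10, 8, 9, 15, 11, 12, 13, 14, 7, 16, 17]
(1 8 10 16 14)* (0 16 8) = (0 16 14 1)(8 10) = [16, 0, 2, 3, 4, 5, 6, 7, 10, 9, 8, 11, 12, 13, 1, 15, 14]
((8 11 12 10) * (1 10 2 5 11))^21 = (2 5 11 12)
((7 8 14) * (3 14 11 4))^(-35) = ((3 14 7 8 11 4))^(-35) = (3 14 7 8 11 4)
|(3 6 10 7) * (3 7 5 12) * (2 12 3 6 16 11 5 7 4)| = 12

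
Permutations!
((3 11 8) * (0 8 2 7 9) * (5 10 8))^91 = ((0 5 10 8 3 11 2 7 9))^91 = (0 5 10 8 3 11 2 7 9)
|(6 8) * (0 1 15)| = 6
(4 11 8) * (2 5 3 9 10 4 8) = (2 5 3 9 10 4 11) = [0, 1, 5, 9, 11, 3, 6, 7, 8, 10, 4, 2]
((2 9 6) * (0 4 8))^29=((0 4 8)(2 9 6))^29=(0 8 4)(2 6 9)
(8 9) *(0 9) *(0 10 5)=[9, 1, 2, 3, 4, 0, 6, 7, 10, 8, 5]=(0 9 8 10 5)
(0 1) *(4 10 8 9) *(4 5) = (0 1)(4 10 8 9 5) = [1, 0, 2, 3, 10, 4, 6, 7, 9, 5, 8]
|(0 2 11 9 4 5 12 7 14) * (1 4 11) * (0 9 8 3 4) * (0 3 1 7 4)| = |(0 2 7 14 9 11 8 1 3)(4 5 12)| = 9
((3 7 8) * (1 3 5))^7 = ((1 3 7 8 5))^7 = (1 7 5 3 8)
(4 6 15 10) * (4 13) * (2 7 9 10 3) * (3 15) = [0, 1, 7, 2, 6, 5, 3, 9, 8, 10, 13, 11, 12, 4, 14, 15] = (15)(2 7 9 10 13 4 6 3)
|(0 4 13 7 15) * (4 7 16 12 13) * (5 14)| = |(0 7 15)(5 14)(12 13 16)| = 6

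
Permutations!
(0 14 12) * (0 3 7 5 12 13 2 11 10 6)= (0 14 13 2 11 10 6)(3 7 5 12)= [14, 1, 11, 7, 4, 12, 0, 5, 8, 9, 6, 10, 3, 2, 13]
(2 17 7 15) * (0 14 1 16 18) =(0 14 1 16 18)(2 17 7 15) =[14, 16, 17, 3, 4, 5, 6, 15, 8, 9, 10, 11, 12, 13, 1, 2, 18, 7, 0]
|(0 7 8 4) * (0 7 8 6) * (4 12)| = 6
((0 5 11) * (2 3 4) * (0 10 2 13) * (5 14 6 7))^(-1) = ((0 14 6 7 5 11 10 2 3 4 13))^(-1) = (0 13 4 3 2 10 11 5 7 6 14)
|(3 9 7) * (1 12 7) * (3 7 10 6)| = 6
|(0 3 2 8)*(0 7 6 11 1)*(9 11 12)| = 10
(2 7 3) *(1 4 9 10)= (1 4 9 10)(2 7 3)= [0, 4, 7, 2, 9, 5, 6, 3, 8, 10, 1]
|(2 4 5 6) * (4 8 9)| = |(2 8 9 4 5 6)| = 6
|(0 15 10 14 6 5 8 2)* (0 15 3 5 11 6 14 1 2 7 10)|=|(0 3 5 8 7 10 1 2 15)(6 11)|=18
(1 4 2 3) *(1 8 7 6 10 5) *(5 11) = (1 4 2 3 8 7 6 10 11 5) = [0, 4, 3, 8, 2, 1, 10, 6, 7, 9, 11, 5]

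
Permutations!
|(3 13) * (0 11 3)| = 4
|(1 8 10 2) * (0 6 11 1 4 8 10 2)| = |(0 6 11 1 10)(2 4 8)| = 15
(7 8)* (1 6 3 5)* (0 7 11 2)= [7, 6, 0, 5, 4, 1, 3, 8, 11, 9, 10, 2]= (0 7 8 11 2)(1 6 3 5)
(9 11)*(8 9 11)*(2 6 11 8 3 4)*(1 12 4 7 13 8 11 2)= [0, 12, 6, 7, 1, 5, 2, 13, 9, 3, 10, 11, 4, 8]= (1 12 4)(2 6)(3 7 13 8 9)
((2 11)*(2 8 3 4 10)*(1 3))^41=(1 8 11 2 10 4 3)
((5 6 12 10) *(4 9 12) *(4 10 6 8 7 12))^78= ((4 9)(5 8 7 12 6 10))^78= (12)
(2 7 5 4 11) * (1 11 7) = (1 11 2)(4 7 5) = [0, 11, 1, 3, 7, 4, 6, 5, 8, 9, 10, 2]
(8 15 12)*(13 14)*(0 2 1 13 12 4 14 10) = (0 2 1 13 10)(4 14 12 8 15) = [2, 13, 1, 3, 14, 5, 6, 7, 15, 9, 0, 11, 8, 10, 12, 4]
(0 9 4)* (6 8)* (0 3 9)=(3 9 4)(6 8)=[0, 1, 2, 9, 3, 5, 8, 7, 6, 4]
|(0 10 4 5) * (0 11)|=5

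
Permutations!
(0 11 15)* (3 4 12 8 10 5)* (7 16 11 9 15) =[9, 1, 2, 4, 12, 3, 6, 16, 10, 15, 5, 7, 8, 13, 14, 0, 11] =(0 9 15)(3 4 12 8 10 5)(7 16 11)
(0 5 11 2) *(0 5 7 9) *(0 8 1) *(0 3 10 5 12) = (0 7 9 8 1 3 10 5 11 2 12) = [7, 3, 12, 10, 4, 11, 6, 9, 1, 8, 5, 2, 0]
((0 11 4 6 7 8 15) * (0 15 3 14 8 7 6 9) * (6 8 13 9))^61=((15)(0 11 4 6 8 3 14 13 9))^61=(15)(0 13 3 6 11 9 14 8 4)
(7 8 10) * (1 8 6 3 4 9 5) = (1 8 10 7 6 3 4 9 5) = [0, 8, 2, 4, 9, 1, 3, 6, 10, 5, 7]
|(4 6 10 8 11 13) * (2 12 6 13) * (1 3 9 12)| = 18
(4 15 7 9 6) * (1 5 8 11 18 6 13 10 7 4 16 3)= [0, 5, 2, 1, 15, 8, 16, 9, 11, 13, 7, 18, 12, 10, 14, 4, 3, 17, 6]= (1 5 8 11 18 6 16 3)(4 15)(7 9 13 10)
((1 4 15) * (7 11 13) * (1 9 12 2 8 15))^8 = (2 9 8 12 15)(7 13 11)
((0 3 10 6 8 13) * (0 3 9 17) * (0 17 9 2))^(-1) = (17)(0 2)(3 13 8 6 10)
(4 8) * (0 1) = (0 1)(4 8) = [1, 0, 2, 3, 8, 5, 6, 7, 4]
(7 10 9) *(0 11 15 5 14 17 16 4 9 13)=[11, 1, 2, 3, 9, 14, 6, 10, 8, 7, 13, 15, 12, 0, 17, 5, 4, 16]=(0 11 15 5 14 17 16 4 9 7 10 13)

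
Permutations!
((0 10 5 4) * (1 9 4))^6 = (10)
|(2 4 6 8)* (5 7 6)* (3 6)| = 7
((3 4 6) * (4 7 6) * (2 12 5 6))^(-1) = ((2 12 5 6 3 7))^(-1) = (2 7 3 6 5 12)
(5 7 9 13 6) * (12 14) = [0, 1, 2, 3, 4, 7, 5, 9, 8, 13, 10, 11, 14, 6, 12] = (5 7 9 13 6)(12 14)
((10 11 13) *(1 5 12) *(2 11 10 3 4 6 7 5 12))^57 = ((1 12)(2 11 13 3 4 6 7 5))^57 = (1 12)(2 11 13 3 4 6 7 5)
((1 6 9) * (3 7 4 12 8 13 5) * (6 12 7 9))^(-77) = ((1 12 8 13 5 3 9)(4 7))^(-77) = (13)(4 7)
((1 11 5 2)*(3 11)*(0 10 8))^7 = ((0 10 8)(1 3 11 5 2))^7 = (0 10 8)(1 11 2 3 5)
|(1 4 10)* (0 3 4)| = |(0 3 4 10 1)| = 5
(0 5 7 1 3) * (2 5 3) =(0 3)(1 2 5 7) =[3, 2, 5, 0, 4, 7, 6, 1]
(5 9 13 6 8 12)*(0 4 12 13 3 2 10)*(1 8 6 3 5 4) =(0 1 8 13 3 2 10)(4 12)(5 9) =[1, 8, 10, 2, 12, 9, 6, 7, 13, 5, 0, 11, 4, 3]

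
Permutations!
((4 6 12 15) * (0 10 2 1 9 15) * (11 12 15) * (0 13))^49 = ((0 10 2 1 9 11 12 13)(4 6 15))^49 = (0 10 2 1 9 11 12 13)(4 6 15)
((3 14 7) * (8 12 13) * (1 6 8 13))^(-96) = (14)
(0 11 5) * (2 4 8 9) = [11, 1, 4, 3, 8, 0, 6, 7, 9, 2, 10, 5] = (0 11 5)(2 4 8 9)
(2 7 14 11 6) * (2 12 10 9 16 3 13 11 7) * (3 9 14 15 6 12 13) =(6 13 11 12 10 14 7 15)(9 16) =[0, 1, 2, 3, 4, 5, 13, 15, 8, 16, 14, 12, 10, 11, 7, 6, 9]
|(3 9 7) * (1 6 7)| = 5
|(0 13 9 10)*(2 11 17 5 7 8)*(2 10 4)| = |(0 13 9 4 2 11 17 5 7 8 10)| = 11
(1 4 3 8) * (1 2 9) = (1 4 3 8 2 9) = [0, 4, 9, 8, 3, 5, 6, 7, 2, 1]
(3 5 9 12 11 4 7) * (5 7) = (3 7)(4 5 9 12 11) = [0, 1, 2, 7, 5, 9, 6, 3, 8, 12, 10, 4, 11]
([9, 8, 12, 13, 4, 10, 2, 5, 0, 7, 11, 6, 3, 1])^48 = (0 3 11 9 13 6 7 1 2 5 8 12 10)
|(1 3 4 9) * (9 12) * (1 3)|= |(3 4 12 9)|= 4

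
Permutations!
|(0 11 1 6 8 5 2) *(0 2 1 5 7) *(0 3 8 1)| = 6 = |(0 11 5)(1 6)(3 8 7)|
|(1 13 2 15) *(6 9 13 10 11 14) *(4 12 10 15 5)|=10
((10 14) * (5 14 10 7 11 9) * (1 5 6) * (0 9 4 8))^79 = ((0 9 6 1 5 14 7 11 4 8))^79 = (0 8 4 11 7 14 5 1 6 9)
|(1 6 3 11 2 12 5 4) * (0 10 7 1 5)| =18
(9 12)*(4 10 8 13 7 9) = (4 10 8 13 7 9 12) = [0, 1, 2, 3, 10, 5, 6, 9, 13, 12, 8, 11, 4, 7]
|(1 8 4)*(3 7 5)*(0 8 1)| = 3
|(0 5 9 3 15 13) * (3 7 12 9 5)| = 12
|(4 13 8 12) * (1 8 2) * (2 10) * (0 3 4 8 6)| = |(0 3 4 13 10 2 1 6)(8 12)| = 8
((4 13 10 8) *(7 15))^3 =((4 13 10 8)(7 15))^3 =(4 8 10 13)(7 15)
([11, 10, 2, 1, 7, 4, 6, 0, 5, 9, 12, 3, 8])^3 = [1, 8, 2, 12, 11, 0, 6, 3, 7, 9, 5, 10, 4]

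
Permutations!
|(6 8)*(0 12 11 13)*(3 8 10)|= |(0 12 11 13)(3 8 6 10)|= 4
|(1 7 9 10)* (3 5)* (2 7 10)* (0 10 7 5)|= |(0 10 1 7 9 2 5 3)|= 8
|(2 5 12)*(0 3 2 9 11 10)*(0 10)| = |(0 3 2 5 12 9 11)| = 7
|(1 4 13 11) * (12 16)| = |(1 4 13 11)(12 16)| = 4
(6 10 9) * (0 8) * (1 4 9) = (0 8)(1 4 9 6 10) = [8, 4, 2, 3, 9, 5, 10, 7, 0, 6, 1]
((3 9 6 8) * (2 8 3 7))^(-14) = (2 8 7)(3 9 6)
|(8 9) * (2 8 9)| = 2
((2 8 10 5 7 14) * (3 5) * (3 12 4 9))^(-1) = (2 14 7 5 3 9 4 12 10 8)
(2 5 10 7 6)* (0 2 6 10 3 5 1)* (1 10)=(0 2 10 7 1)(3 5)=[2, 0, 10, 5, 4, 3, 6, 1, 8, 9, 7]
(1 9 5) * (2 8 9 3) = [0, 3, 8, 2, 4, 1, 6, 7, 9, 5] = (1 3 2 8 9 5)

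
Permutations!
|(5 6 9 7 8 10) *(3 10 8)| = |(3 10 5 6 9 7)| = 6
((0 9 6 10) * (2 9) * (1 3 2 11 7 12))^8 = (0 6 2 1 7)(3 12 11 10 9)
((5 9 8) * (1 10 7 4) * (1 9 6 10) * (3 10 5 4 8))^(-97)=((3 10 7 8 4 9)(5 6))^(-97)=(3 9 4 8 7 10)(5 6)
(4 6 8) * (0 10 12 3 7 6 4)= (0 10 12 3 7 6 8)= [10, 1, 2, 7, 4, 5, 8, 6, 0, 9, 12, 11, 3]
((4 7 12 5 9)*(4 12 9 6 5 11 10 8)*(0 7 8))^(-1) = (0 10 11 12 9 7)(4 8)(5 6)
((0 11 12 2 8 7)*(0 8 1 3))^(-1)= (0 3 1 2 12 11)(7 8)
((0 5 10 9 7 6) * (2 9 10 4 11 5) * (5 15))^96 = ((0 2 9 7 6)(4 11 15 5))^96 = (15)(0 2 9 7 6)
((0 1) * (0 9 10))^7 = (0 10 9 1)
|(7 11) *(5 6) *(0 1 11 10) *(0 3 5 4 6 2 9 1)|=|(1 11 7 10 3 5 2 9)(4 6)|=8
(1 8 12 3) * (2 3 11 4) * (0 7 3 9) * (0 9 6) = (0 7 3 1 8 12 11 4 2 6) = [7, 8, 6, 1, 2, 5, 0, 3, 12, 9, 10, 4, 11]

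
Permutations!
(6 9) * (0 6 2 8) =(0 6 9 2 8) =[6, 1, 8, 3, 4, 5, 9, 7, 0, 2]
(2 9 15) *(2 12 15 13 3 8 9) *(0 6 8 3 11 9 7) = (0 6 8 7)(9 13 11)(12 15) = [6, 1, 2, 3, 4, 5, 8, 0, 7, 13, 10, 9, 15, 11, 14, 12]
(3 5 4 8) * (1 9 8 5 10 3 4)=(1 9 8 4 5)(3 10)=[0, 9, 2, 10, 5, 1, 6, 7, 4, 8, 3]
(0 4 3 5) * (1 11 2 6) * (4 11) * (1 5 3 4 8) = (0 11 2 6 5)(1 8) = [11, 8, 6, 3, 4, 0, 5, 7, 1, 9, 10, 2]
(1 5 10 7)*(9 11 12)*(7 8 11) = [0, 5, 2, 3, 4, 10, 6, 1, 11, 7, 8, 12, 9] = (1 5 10 8 11 12 9 7)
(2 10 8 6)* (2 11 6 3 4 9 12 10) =[0, 1, 2, 4, 9, 5, 11, 7, 3, 12, 8, 6, 10] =(3 4 9 12 10 8)(6 11)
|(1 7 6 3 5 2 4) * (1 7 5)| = |(1 5 2 4 7 6 3)| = 7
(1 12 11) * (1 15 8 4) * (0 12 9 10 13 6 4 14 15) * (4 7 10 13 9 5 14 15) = (0 12 11)(1 5 14 4)(6 7 10 9 13)(8 15) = [12, 5, 2, 3, 1, 14, 7, 10, 15, 13, 9, 0, 11, 6, 4, 8]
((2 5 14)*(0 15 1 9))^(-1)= ((0 15 1 9)(2 5 14))^(-1)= (0 9 1 15)(2 14 5)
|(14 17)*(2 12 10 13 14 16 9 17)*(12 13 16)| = |(2 13 14)(9 17 12 10 16)| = 15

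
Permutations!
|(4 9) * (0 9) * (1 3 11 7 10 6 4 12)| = |(0 9 12 1 3 11 7 10 6 4)| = 10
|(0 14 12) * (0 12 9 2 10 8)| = 6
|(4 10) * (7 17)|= |(4 10)(7 17)|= 2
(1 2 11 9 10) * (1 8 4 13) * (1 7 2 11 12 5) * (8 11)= (1 8 4 13 7 2 12 5)(9 10 11)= [0, 8, 12, 3, 13, 1, 6, 2, 4, 10, 11, 9, 5, 7]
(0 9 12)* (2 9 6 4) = (0 6 4 2 9 12) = [6, 1, 9, 3, 2, 5, 4, 7, 8, 12, 10, 11, 0]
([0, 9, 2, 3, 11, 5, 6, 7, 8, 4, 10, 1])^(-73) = (1 11 4 9)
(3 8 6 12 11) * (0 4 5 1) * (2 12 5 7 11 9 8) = [4, 0, 12, 2, 7, 1, 5, 11, 6, 8, 10, 3, 9] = (0 4 7 11 3 2 12 9 8 6 5 1)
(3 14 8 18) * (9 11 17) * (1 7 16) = [0, 7, 2, 14, 4, 5, 6, 16, 18, 11, 10, 17, 12, 13, 8, 15, 1, 9, 3] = (1 7 16)(3 14 8 18)(9 11 17)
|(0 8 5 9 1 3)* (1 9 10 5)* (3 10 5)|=5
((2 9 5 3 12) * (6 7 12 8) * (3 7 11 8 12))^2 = ((2 9 5 7 3 12)(6 11 8))^2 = (2 5 3)(6 8 11)(7 12 9)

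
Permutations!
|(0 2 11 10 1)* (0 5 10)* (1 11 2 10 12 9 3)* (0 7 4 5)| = 10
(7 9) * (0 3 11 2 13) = (0 3 11 2 13)(7 9) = [3, 1, 13, 11, 4, 5, 6, 9, 8, 7, 10, 2, 12, 0]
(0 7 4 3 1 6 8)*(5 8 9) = [7, 6, 2, 1, 3, 8, 9, 4, 0, 5] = (0 7 4 3 1 6 9 5 8)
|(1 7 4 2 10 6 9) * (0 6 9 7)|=8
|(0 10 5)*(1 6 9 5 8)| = 7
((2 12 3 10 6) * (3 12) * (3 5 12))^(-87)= (2 3)(5 10)(6 12)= ((2 5 12 3 10 6))^(-87)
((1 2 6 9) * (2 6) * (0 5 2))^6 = ((0 5 2)(1 6 9))^6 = (9)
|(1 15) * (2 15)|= 3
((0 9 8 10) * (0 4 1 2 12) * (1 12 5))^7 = (0 9 8 10 4 12)(1 2 5)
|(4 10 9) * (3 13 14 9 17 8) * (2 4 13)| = 6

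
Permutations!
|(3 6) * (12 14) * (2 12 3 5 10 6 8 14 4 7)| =12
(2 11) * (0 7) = (0 7)(2 11) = [7, 1, 11, 3, 4, 5, 6, 0, 8, 9, 10, 2]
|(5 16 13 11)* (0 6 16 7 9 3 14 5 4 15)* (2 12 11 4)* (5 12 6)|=14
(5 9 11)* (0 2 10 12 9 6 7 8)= (0 2 10 12 9 11 5 6 7 8)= [2, 1, 10, 3, 4, 6, 7, 8, 0, 11, 12, 5, 9]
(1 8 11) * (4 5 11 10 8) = (1 4 5 11)(8 10) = [0, 4, 2, 3, 5, 11, 6, 7, 10, 9, 8, 1]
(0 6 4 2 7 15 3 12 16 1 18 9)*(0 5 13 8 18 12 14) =(0 6 4 2 7 15 3 14)(1 12 16)(5 13 8 18 9) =[6, 12, 7, 14, 2, 13, 4, 15, 18, 5, 10, 11, 16, 8, 0, 3, 1, 17, 9]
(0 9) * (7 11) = (0 9)(7 11) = [9, 1, 2, 3, 4, 5, 6, 11, 8, 0, 10, 7]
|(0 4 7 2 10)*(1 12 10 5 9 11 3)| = 11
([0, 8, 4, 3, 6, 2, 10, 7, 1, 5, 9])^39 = (1 8)(2 10)(4 9)(5 6)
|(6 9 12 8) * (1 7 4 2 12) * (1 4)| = |(1 7)(2 12 8 6 9 4)| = 6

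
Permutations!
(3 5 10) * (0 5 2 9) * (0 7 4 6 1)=(0 5 10 3 2 9 7 4 6 1)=[5, 0, 9, 2, 6, 10, 1, 4, 8, 7, 3]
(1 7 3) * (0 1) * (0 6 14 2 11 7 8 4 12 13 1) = (1 8 4 12 13)(2 11 7 3 6 14) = [0, 8, 11, 6, 12, 5, 14, 3, 4, 9, 10, 7, 13, 1, 2]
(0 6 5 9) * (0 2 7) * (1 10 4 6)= [1, 10, 7, 3, 6, 9, 5, 0, 8, 2, 4]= (0 1 10 4 6 5 9 2 7)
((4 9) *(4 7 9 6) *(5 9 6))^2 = (4 9 6 5 7)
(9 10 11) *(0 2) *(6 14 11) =[2, 1, 0, 3, 4, 5, 14, 7, 8, 10, 6, 9, 12, 13, 11] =(0 2)(6 14 11 9 10)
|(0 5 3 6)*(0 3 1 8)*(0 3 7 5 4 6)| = |(0 4 6 7 5 1 8 3)| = 8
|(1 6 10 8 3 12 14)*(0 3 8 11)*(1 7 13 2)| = 11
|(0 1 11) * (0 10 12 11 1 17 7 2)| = 12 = |(0 17 7 2)(10 12 11)|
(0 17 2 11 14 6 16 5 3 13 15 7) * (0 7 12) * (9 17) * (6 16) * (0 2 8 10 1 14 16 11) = (0 9 17 8 10 1 14 11 16 5 3 13 15 12 2) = [9, 14, 0, 13, 4, 3, 6, 7, 10, 17, 1, 16, 2, 15, 11, 12, 5, 8]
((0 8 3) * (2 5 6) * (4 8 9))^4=(0 3 8 4 9)(2 5 6)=((0 9 4 8 3)(2 5 6))^4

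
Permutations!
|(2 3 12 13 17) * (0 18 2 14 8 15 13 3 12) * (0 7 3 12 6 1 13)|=10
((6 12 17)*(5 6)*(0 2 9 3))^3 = (0 3 9 2)(5 17 12 6)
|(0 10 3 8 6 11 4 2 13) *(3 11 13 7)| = 10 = |(0 10 11 4 2 7 3 8 6 13)|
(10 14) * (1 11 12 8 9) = (1 11 12 8 9)(10 14) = [0, 11, 2, 3, 4, 5, 6, 7, 9, 1, 14, 12, 8, 13, 10]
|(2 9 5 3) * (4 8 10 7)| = 4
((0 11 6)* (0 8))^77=(0 11 6 8)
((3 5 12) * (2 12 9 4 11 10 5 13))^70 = ((2 12 3 13)(4 11 10 5 9))^70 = (2 3)(12 13)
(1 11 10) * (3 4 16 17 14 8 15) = (1 11 10)(3 4 16 17 14 8 15) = [0, 11, 2, 4, 16, 5, 6, 7, 15, 9, 1, 10, 12, 13, 8, 3, 17, 14]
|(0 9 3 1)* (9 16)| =|(0 16 9 3 1)| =5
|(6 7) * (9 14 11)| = |(6 7)(9 14 11)| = 6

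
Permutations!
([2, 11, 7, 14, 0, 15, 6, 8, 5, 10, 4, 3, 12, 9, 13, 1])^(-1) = [4, 15, 0, 11, 10, 8, 6, 2, 7, 13, 9, 1, 12, 14, 3, 5]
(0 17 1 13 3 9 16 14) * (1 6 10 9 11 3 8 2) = [17, 13, 1, 11, 4, 5, 10, 7, 2, 16, 9, 3, 12, 8, 0, 15, 14, 6] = (0 17 6 10 9 16 14)(1 13 8 2)(3 11)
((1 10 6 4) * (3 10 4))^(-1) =((1 4)(3 10 6))^(-1) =(1 4)(3 6 10)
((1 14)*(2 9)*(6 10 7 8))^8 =(14)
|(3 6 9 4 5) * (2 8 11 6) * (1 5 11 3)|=12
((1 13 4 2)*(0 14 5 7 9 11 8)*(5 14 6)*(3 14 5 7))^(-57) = (14)(0 9)(1 2 4 13)(6 11)(7 8)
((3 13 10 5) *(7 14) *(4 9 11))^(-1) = ((3 13 10 5)(4 9 11)(7 14))^(-1) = (3 5 10 13)(4 11 9)(7 14)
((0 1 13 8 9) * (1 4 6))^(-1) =((0 4 6 1 13 8 9))^(-1) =(0 9 8 13 1 6 4)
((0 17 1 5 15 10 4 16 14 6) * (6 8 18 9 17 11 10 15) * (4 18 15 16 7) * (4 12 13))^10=((0 11 10 18 9 17 1 5 6)(4 7 12 13)(8 15 16 14))^10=(0 11 10 18 9 17 1 5 6)(4 12)(7 13)(8 16)(14 15)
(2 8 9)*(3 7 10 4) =(2 8 9)(3 7 10 4) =[0, 1, 8, 7, 3, 5, 6, 10, 9, 2, 4]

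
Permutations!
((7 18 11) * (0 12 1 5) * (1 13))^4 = ((0 12 13 1 5)(7 18 11))^4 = (0 5 1 13 12)(7 18 11)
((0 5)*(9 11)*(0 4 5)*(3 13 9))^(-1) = (3 11 9 13)(4 5)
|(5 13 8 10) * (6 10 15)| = 6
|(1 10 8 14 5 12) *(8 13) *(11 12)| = |(1 10 13 8 14 5 11 12)| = 8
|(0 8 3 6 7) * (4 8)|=|(0 4 8 3 6 7)|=6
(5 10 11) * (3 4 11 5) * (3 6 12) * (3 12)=(12)(3 4 11 6)(5 10)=[0, 1, 2, 4, 11, 10, 3, 7, 8, 9, 5, 6, 12]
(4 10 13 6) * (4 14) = [0, 1, 2, 3, 10, 5, 14, 7, 8, 9, 13, 11, 12, 6, 4] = (4 10 13 6 14)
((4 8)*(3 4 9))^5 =(3 4 8 9) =((3 4 8 9))^5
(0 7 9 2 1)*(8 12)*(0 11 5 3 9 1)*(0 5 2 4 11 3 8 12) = [7, 3, 5, 9, 11, 8, 6, 1, 0, 4, 10, 2, 12] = (12)(0 7 1 3 9 4 11 2 5 8)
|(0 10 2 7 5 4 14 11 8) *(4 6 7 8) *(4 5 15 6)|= |(0 10 2 8)(4 14 11 5)(6 7 15)|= 12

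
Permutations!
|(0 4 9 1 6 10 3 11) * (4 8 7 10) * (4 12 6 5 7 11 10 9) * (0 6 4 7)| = 10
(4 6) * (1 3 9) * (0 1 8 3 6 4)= (0 1 6)(3 9 8)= [1, 6, 2, 9, 4, 5, 0, 7, 3, 8]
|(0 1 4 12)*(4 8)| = 5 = |(0 1 8 4 12)|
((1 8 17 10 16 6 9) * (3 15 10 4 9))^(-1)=((1 8 17 4 9)(3 15 10 16 6))^(-1)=(1 9 4 17 8)(3 6 16 10 15)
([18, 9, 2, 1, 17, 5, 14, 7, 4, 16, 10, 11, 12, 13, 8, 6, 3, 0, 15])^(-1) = [17, 3, 2, 16, 8, 5, 15, 7, 14, 1, 10, 11, 12, 13, 6, 18, 9, 4, 0]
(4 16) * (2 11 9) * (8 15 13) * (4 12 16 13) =(2 11 9)(4 13 8 15)(12 16) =[0, 1, 11, 3, 13, 5, 6, 7, 15, 2, 10, 9, 16, 8, 14, 4, 12]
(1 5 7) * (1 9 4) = [0, 5, 2, 3, 1, 7, 6, 9, 8, 4] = (1 5 7 9 4)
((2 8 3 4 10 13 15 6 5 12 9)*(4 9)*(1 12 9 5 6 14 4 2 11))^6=(1 9 3 2)(4 10 13 15 14)(5 8 12 11)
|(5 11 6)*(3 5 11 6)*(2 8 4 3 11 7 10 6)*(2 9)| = 6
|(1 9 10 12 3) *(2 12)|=6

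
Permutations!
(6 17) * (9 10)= (6 17)(9 10)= [0, 1, 2, 3, 4, 5, 17, 7, 8, 10, 9, 11, 12, 13, 14, 15, 16, 6]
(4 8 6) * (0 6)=(0 6 4 8)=[6, 1, 2, 3, 8, 5, 4, 7, 0]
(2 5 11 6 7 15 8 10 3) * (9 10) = (2 5 11 6 7 15 8 9 10 3) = [0, 1, 5, 2, 4, 11, 7, 15, 9, 10, 3, 6, 12, 13, 14, 8]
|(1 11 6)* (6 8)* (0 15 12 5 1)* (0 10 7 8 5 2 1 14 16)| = 36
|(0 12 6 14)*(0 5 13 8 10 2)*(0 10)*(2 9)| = |(0 12 6 14 5 13 8)(2 10 9)| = 21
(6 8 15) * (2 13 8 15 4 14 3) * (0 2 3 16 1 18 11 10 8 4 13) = (0 2)(1 18 11 10 8 13 4 14 16)(6 15) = [2, 18, 0, 3, 14, 5, 15, 7, 13, 9, 8, 10, 12, 4, 16, 6, 1, 17, 11]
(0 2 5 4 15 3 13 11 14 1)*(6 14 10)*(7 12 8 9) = [2, 0, 5, 13, 15, 4, 14, 12, 9, 7, 6, 10, 8, 11, 1, 3] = (0 2 5 4 15 3 13 11 10 6 14 1)(7 12 8 9)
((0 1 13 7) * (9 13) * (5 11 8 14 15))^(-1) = ((0 1 9 13 7)(5 11 8 14 15))^(-1) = (0 7 13 9 1)(5 15 14 8 11)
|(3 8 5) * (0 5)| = 4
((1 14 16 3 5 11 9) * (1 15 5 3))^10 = (1 14 16)(5 9)(11 15)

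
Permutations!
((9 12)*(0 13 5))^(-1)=(0 5 13)(9 12)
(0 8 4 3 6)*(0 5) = (0 8 4 3 6 5) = [8, 1, 2, 6, 3, 0, 5, 7, 4]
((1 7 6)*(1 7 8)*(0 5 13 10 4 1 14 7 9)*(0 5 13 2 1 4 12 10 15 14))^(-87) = ((0 13 15 14 7 6 9 5 2 1 8)(10 12))^(-87) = (0 13 15 14 7 6 9 5 2 1 8)(10 12)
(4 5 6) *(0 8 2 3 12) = (0 8 2 3 12)(4 5 6) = [8, 1, 3, 12, 5, 6, 4, 7, 2, 9, 10, 11, 0]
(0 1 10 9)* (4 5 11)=(0 1 10 9)(4 5 11)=[1, 10, 2, 3, 5, 11, 6, 7, 8, 0, 9, 4]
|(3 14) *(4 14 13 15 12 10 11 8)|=|(3 13 15 12 10 11 8 4 14)|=9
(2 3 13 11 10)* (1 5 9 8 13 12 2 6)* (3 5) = [0, 3, 5, 12, 4, 9, 1, 7, 13, 8, 6, 10, 2, 11] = (1 3 12 2 5 9 8 13 11 10 6)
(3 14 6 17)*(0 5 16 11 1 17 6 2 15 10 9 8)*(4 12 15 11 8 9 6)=(0 5 16 8)(1 17 3 14 2 11)(4 12 15 10 6)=[5, 17, 11, 14, 12, 16, 4, 7, 0, 9, 6, 1, 15, 13, 2, 10, 8, 3]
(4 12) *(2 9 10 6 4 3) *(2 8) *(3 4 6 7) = (2 9 10 7 3 8)(4 12) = [0, 1, 9, 8, 12, 5, 6, 3, 2, 10, 7, 11, 4]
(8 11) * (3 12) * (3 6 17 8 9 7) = (3 12 6 17 8 11 9 7) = [0, 1, 2, 12, 4, 5, 17, 3, 11, 7, 10, 9, 6, 13, 14, 15, 16, 8]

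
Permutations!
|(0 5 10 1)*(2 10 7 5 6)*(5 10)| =|(0 6 2 5 7 10 1)| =7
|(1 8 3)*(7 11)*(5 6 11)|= 12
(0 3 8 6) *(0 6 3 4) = [4, 1, 2, 8, 0, 5, 6, 7, 3] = (0 4)(3 8)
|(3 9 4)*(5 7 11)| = |(3 9 4)(5 7 11)| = 3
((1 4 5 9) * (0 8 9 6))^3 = ((0 8 9 1 4 5 6))^3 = (0 1 6 9 5 8 4)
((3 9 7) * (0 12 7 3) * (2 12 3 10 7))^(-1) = (0 7 10 9 3)(2 12)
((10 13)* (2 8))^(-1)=((2 8)(10 13))^(-1)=(2 8)(10 13)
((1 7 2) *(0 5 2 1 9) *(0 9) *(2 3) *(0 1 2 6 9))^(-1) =((0 5 3 6 9)(1 7 2))^(-1) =(0 9 6 3 5)(1 2 7)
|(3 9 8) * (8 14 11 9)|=6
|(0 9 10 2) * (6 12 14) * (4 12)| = |(0 9 10 2)(4 12 14 6)| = 4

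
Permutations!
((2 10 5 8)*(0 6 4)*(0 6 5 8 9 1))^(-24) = ((0 5 9 1)(2 10 8)(4 6))^(-24) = (10)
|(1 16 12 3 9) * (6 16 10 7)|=8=|(1 10 7 6 16 12 3 9)|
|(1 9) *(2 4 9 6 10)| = |(1 6 10 2 4 9)| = 6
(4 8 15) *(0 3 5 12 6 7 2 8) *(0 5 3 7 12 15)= (0 7 2 8)(4 5 15)(6 12)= [7, 1, 8, 3, 5, 15, 12, 2, 0, 9, 10, 11, 6, 13, 14, 4]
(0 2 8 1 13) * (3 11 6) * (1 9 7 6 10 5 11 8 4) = (0 2 4 1 13)(3 8 9 7 6)(5 11 10) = [2, 13, 4, 8, 1, 11, 3, 6, 9, 7, 5, 10, 12, 0]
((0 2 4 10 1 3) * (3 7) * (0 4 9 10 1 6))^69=((0 2 9 10 6)(1 7 3 4))^69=(0 6 10 9 2)(1 7 3 4)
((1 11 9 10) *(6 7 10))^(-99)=(1 6)(7 11)(9 10)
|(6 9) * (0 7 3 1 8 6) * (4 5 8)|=|(0 7 3 1 4 5 8 6 9)|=9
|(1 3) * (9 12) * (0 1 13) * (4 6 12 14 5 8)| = |(0 1 3 13)(4 6 12 9 14 5 8)| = 28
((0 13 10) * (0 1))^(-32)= (13)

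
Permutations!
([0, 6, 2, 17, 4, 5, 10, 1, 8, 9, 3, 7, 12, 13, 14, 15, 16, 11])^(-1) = [0, 7, 2, 10, 4, 5, 1, 11, 8, 9, 6, 17, 12, 13, 14, 15, 16, 3]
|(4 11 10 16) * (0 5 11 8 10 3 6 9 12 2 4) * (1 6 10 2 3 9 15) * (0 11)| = 6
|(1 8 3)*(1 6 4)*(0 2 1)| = 7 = |(0 2 1 8 3 6 4)|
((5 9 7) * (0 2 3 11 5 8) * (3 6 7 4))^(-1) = ((0 2 6 7 8)(3 11 5 9 4))^(-1) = (0 8 7 6 2)(3 4 9 5 11)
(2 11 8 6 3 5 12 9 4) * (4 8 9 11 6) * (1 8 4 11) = (1 8 11 9 4 2 6 3 5 12) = [0, 8, 6, 5, 2, 12, 3, 7, 11, 4, 10, 9, 1]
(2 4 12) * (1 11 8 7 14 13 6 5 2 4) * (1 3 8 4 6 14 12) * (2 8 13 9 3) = [0, 11, 2, 13, 1, 8, 5, 12, 7, 3, 10, 4, 6, 14, 9] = (1 11 4)(3 13 14 9)(5 8 7 12 6)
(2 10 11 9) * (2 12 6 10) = [0, 1, 2, 3, 4, 5, 10, 7, 8, 12, 11, 9, 6] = (6 10 11 9 12)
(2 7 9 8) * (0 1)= [1, 0, 7, 3, 4, 5, 6, 9, 2, 8]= (0 1)(2 7 9 8)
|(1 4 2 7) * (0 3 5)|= 12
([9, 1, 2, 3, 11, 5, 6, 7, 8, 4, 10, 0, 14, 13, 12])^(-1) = (0 11 4 9)(12 14)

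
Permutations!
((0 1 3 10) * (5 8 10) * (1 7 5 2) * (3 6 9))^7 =((0 7 5 8 10)(1 6 9 3 2))^7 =(0 5 10 7 8)(1 9 2 6 3)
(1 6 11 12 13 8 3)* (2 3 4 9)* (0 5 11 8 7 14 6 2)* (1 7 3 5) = [1, 2, 5, 7, 9, 11, 8, 14, 4, 0, 10, 12, 13, 3, 6] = (0 1 2 5 11 12 13 3 7 14 6 8 4 9)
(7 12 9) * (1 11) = (1 11)(7 12 9) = [0, 11, 2, 3, 4, 5, 6, 12, 8, 7, 10, 1, 9]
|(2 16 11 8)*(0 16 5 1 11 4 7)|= |(0 16 4 7)(1 11 8 2 5)|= 20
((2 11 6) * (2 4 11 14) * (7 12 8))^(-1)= ((2 14)(4 11 6)(7 12 8))^(-1)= (2 14)(4 6 11)(7 8 12)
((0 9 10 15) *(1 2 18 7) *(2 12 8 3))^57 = (0 9 10 15)(1 12 8 3 2 18 7)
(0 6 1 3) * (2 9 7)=(0 6 1 3)(2 9 7)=[6, 3, 9, 0, 4, 5, 1, 2, 8, 7]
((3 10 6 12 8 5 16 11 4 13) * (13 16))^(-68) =((3 10 6 12 8 5 13)(4 16 11))^(-68) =(3 6 8 13 10 12 5)(4 16 11)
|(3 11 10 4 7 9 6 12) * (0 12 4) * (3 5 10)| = 4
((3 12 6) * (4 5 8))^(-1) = (3 6 12)(4 8 5)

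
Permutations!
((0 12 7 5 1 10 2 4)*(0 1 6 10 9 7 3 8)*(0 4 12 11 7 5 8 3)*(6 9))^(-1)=(0 12 2 10 6 1 4 8 7 11)(5 9)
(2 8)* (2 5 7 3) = (2 8 5 7 3) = [0, 1, 8, 2, 4, 7, 6, 3, 5]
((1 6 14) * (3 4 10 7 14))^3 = (1 4 14 3 7 6 10) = ((1 6 3 4 10 7 14))^3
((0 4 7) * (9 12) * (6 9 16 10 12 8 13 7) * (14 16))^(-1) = (0 7 13 8 9 6 4)(10 16 14 12)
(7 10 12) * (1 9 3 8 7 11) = (1 9 3 8 7 10 12 11) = [0, 9, 2, 8, 4, 5, 6, 10, 7, 3, 12, 1, 11]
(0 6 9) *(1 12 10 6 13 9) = (0 13 9)(1 12 10 6) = [13, 12, 2, 3, 4, 5, 1, 7, 8, 0, 6, 11, 10, 9]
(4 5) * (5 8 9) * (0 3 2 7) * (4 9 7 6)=(0 3 2 6 4 8 7)(5 9)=[3, 1, 6, 2, 8, 9, 4, 0, 7, 5]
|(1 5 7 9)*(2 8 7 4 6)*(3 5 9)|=14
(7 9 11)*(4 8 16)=(4 8 16)(7 9 11)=[0, 1, 2, 3, 8, 5, 6, 9, 16, 11, 10, 7, 12, 13, 14, 15, 4]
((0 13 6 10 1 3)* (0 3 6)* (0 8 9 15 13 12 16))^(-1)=(0 16 12)(1 10 6)(8 13 15 9)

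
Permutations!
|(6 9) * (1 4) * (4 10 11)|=4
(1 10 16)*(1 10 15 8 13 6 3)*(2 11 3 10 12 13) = (1 15 8 2 11 3)(6 10 16 12 13) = [0, 15, 11, 1, 4, 5, 10, 7, 2, 9, 16, 3, 13, 6, 14, 8, 12]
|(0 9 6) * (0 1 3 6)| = |(0 9)(1 3 6)| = 6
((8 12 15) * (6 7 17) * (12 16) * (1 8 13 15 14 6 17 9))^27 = (17)(1 12 7 8 14 9 16 6)(13 15) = ((17)(1 8 16 12 14 6 7 9)(13 15))^27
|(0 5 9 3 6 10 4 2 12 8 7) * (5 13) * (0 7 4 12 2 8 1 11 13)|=|(1 11 13 5 9 3 6 10 12)(4 8)|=18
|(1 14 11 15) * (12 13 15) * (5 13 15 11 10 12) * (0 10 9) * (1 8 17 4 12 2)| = 30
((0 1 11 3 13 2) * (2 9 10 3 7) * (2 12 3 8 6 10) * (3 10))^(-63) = (0 13 8 7)(1 9 6 12)(2 3 10 11)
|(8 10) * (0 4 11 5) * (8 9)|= |(0 4 11 5)(8 10 9)|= 12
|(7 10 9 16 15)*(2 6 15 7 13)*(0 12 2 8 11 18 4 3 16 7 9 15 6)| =33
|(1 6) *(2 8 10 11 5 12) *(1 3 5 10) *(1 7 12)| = |(1 6 3 5)(2 8 7 12)(10 11)| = 4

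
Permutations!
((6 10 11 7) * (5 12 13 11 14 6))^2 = ((5 12 13 11 7)(6 10 14))^2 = (5 13 7 12 11)(6 14 10)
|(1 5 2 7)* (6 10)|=|(1 5 2 7)(6 10)|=4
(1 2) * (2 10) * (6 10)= [0, 6, 1, 3, 4, 5, 10, 7, 8, 9, 2]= (1 6 10 2)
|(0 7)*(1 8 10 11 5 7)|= 7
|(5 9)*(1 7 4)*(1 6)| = 4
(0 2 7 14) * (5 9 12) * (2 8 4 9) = (0 8 4 9 12 5 2 7 14) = [8, 1, 7, 3, 9, 2, 6, 14, 4, 12, 10, 11, 5, 13, 0]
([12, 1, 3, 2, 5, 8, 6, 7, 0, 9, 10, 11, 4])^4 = (0 8 5 4 12)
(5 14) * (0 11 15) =(0 11 15)(5 14) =[11, 1, 2, 3, 4, 14, 6, 7, 8, 9, 10, 15, 12, 13, 5, 0]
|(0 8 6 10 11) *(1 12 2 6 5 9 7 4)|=12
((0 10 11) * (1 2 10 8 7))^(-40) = (0 7 2 11 8 1 10)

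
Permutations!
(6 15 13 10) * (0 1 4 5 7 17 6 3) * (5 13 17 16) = (0 1 4 13 10 3)(5 7 16)(6 15 17) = [1, 4, 2, 0, 13, 7, 15, 16, 8, 9, 3, 11, 12, 10, 14, 17, 5, 6]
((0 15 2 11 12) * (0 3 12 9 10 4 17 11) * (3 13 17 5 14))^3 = ((0 15 2)(3 12 13 17 11 9 10 4 5 14))^3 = (3 17 10 14 13 9 5 12 11 4)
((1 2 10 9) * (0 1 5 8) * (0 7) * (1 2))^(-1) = (0 7 8 5 9 10 2)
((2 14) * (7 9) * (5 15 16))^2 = (5 16 15)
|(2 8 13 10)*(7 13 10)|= |(2 8 10)(7 13)|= 6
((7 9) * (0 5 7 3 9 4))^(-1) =(0 4 7 5)(3 9) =((0 5 7 4)(3 9))^(-1)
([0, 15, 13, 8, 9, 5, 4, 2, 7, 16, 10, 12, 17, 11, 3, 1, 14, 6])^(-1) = (1 15)(2 7 8 3 14 16 9 4 6 17 12 11 13)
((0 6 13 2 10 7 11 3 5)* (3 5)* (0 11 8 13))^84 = (2 13 8 7 10)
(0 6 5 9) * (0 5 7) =(0 6 7)(5 9) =[6, 1, 2, 3, 4, 9, 7, 0, 8, 5]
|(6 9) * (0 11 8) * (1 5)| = 6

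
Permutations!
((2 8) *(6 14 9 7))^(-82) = ((2 8)(6 14 9 7))^(-82) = (6 9)(7 14)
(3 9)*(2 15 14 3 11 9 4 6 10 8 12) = (2 15 14 3 4 6 10 8 12)(9 11) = [0, 1, 15, 4, 6, 5, 10, 7, 12, 11, 8, 9, 2, 13, 3, 14]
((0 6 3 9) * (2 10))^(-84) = ((0 6 3 9)(2 10))^(-84) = (10)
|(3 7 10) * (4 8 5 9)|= |(3 7 10)(4 8 5 9)|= 12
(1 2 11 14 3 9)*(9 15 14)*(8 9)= [0, 2, 11, 15, 4, 5, 6, 7, 9, 1, 10, 8, 12, 13, 3, 14]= (1 2 11 8 9)(3 15 14)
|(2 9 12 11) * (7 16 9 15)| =7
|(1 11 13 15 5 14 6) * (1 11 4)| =|(1 4)(5 14 6 11 13 15)| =6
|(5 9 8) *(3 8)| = |(3 8 5 9)| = 4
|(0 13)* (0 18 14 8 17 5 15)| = 8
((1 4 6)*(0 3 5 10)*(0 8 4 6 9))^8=((0 3 5 10 8 4 9)(1 6))^8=(0 3 5 10 8 4 9)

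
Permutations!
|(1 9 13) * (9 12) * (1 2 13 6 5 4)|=|(1 12 9 6 5 4)(2 13)|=6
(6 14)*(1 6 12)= (1 6 14 12)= [0, 6, 2, 3, 4, 5, 14, 7, 8, 9, 10, 11, 1, 13, 12]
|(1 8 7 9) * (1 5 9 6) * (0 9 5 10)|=|(0 9 10)(1 8 7 6)|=12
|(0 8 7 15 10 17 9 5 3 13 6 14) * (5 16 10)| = |(0 8 7 15 5 3 13 6 14)(9 16 10 17)| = 36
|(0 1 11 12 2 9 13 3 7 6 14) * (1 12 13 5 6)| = |(0 12 2 9 5 6 14)(1 11 13 3 7)| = 35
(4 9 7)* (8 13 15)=(4 9 7)(8 13 15)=[0, 1, 2, 3, 9, 5, 6, 4, 13, 7, 10, 11, 12, 15, 14, 8]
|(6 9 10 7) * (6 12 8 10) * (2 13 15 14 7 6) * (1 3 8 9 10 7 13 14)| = 10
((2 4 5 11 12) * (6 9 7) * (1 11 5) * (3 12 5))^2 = (1 5 12 4 11 3 2)(6 7 9)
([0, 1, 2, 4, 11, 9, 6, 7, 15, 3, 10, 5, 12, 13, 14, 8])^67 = [0, 1, 2, 11, 5, 3, 6, 7, 15, 4, 10, 9, 12, 13, 14, 8]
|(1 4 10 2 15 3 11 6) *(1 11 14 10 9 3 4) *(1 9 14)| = |(1 9 3)(2 15 4 14 10)(6 11)| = 30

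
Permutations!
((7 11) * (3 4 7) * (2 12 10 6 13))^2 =(2 10 13 12 6)(3 7)(4 11)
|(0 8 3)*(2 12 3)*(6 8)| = |(0 6 8 2 12 3)| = 6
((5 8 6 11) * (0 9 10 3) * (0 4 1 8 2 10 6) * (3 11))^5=(0 1 3 9 8 4 6)(2 10 11 5)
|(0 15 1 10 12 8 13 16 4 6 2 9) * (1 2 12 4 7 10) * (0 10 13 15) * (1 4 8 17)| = 15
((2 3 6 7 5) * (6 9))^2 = (2 9 7)(3 6 5)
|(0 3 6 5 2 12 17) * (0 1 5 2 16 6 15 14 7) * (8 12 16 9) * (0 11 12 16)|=15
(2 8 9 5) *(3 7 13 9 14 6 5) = (2 8 14 6 5)(3 7 13 9) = [0, 1, 8, 7, 4, 2, 5, 13, 14, 3, 10, 11, 12, 9, 6]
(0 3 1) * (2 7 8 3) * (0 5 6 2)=(1 5 6 2 7 8 3)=[0, 5, 7, 1, 4, 6, 2, 8, 3]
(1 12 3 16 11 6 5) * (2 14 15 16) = (1 12 3 2 14 15 16 11 6 5) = [0, 12, 14, 2, 4, 1, 5, 7, 8, 9, 10, 6, 3, 13, 15, 16, 11]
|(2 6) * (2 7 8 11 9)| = 6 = |(2 6 7 8 11 9)|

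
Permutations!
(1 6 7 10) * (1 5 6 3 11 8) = [0, 3, 2, 11, 4, 6, 7, 10, 1, 9, 5, 8] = (1 3 11 8)(5 6 7 10)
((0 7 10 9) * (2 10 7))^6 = ((0 2 10 9))^6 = (0 10)(2 9)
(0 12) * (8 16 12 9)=(0 9 8 16 12)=[9, 1, 2, 3, 4, 5, 6, 7, 16, 8, 10, 11, 0, 13, 14, 15, 12]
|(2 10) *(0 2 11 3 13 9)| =|(0 2 10 11 3 13 9)| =7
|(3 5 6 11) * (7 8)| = |(3 5 6 11)(7 8)| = 4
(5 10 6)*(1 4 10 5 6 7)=(1 4 10 7)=[0, 4, 2, 3, 10, 5, 6, 1, 8, 9, 7]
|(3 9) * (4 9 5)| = 4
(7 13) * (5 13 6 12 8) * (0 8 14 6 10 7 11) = (0 8 5 13 11)(6 12 14)(7 10) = [8, 1, 2, 3, 4, 13, 12, 10, 5, 9, 7, 0, 14, 11, 6]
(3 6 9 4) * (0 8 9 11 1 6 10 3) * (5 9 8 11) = (0 11 1 6 5 9 4)(3 10) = [11, 6, 2, 10, 0, 9, 5, 7, 8, 4, 3, 1]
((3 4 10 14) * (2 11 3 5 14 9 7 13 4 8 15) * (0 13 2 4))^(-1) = ((0 13)(2 11 3 8 15 4 10 9 7)(5 14))^(-1) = (0 13)(2 7 9 10 4 15 8 3 11)(5 14)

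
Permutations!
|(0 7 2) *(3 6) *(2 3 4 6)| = 4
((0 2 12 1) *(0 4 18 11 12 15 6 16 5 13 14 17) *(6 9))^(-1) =((0 2 15 9 6 16 5 13 14 17)(1 4 18 11 12))^(-1) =(0 17 14 13 5 16 6 9 15 2)(1 12 11 18 4)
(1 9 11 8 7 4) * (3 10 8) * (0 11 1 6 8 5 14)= (0 11 3 10 5 14)(1 9)(4 6 8 7)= [11, 9, 2, 10, 6, 14, 8, 4, 7, 1, 5, 3, 12, 13, 0]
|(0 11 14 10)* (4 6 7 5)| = |(0 11 14 10)(4 6 7 5)| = 4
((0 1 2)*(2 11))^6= (0 11)(1 2)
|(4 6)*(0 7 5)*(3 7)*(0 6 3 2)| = 10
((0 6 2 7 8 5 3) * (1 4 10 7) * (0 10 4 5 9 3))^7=(0 2 5 6 1)(3 7 9 10 8)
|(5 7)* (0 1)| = |(0 1)(5 7)| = 2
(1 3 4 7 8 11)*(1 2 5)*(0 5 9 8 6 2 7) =(0 5 1 3 4)(2 9 8 11 7 6) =[5, 3, 9, 4, 0, 1, 2, 6, 11, 8, 10, 7]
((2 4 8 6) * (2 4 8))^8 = ((2 8 6 4))^8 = (8)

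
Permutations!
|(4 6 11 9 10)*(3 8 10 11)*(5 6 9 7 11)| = |(3 8 10 4 9 5 6)(7 11)| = 14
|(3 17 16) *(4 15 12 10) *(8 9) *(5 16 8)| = |(3 17 8 9 5 16)(4 15 12 10)| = 12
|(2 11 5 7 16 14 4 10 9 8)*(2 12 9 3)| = |(2 11 5 7 16 14 4 10 3)(8 12 9)| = 9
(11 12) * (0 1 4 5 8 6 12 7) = (0 1 4 5 8 6 12 11 7) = [1, 4, 2, 3, 5, 8, 12, 0, 6, 9, 10, 7, 11]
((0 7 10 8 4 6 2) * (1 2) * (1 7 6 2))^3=((0 6 7 10 8 4 2))^3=(0 10 2 7 4 6 8)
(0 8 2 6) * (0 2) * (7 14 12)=(0 8)(2 6)(7 14 12)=[8, 1, 6, 3, 4, 5, 2, 14, 0, 9, 10, 11, 7, 13, 12]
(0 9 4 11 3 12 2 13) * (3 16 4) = (0 9 3 12 2 13)(4 11 16) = [9, 1, 13, 12, 11, 5, 6, 7, 8, 3, 10, 16, 2, 0, 14, 15, 4]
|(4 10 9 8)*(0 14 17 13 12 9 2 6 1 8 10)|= |(0 14 17 13 12 9 10 2 6 1 8 4)|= 12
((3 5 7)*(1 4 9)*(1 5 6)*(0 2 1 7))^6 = ((0 2 1 4 9 5)(3 6 7))^6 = (9)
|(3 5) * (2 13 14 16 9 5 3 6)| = |(2 13 14 16 9 5 6)| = 7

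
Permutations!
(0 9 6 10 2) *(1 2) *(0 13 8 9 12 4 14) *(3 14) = (0 12 4 3 14)(1 2 13 8 9 6 10) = [12, 2, 13, 14, 3, 5, 10, 7, 9, 6, 1, 11, 4, 8, 0]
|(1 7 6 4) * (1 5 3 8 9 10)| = 9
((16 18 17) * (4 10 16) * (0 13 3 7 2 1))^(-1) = ((0 13 3 7 2 1)(4 10 16 18 17))^(-1) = (0 1 2 7 3 13)(4 17 18 16 10)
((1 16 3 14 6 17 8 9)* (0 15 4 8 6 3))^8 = ((0 15 4 8 9 1 16)(3 14)(6 17))^8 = (17)(0 15 4 8 9 1 16)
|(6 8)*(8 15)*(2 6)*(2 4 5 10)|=7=|(2 6 15 8 4 5 10)|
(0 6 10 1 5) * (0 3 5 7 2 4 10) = (0 6)(1 7 2 4 10)(3 5) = [6, 7, 4, 5, 10, 3, 0, 2, 8, 9, 1]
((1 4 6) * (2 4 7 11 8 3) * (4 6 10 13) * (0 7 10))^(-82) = ((0 7 11 8 3 2 6 1 10 13 4))^(-82) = (0 6 7 1 11 10 8 13 3 4 2)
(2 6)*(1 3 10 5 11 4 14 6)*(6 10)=(1 3 6 2)(4 14 10 5 11)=[0, 3, 1, 6, 14, 11, 2, 7, 8, 9, 5, 4, 12, 13, 10]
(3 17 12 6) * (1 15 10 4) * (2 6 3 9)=[0, 15, 6, 17, 1, 5, 9, 7, 8, 2, 4, 11, 3, 13, 14, 10, 16, 12]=(1 15 10 4)(2 6 9)(3 17 12)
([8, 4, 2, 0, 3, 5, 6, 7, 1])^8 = (0 4 8 3 1)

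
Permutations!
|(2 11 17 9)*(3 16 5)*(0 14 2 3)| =|(0 14 2 11 17 9 3 16 5)| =9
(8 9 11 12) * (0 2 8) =(0 2 8 9 11 12) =[2, 1, 8, 3, 4, 5, 6, 7, 9, 11, 10, 12, 0]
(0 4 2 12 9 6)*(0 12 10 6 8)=(0 4 2 10 6 12 9 8)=[4, 1, 10, 3, 2, 5, 12, 7, 0, 8, 6, 11, 9]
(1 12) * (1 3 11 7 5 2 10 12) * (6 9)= [0, 1, 10, 11, 4, 2, 9, 5, 8, 6, 12, 7, 3]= (2 10 12 3 11 7 5)(6 9)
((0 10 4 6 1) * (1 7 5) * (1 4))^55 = (0 10 1)(4 5 7 6)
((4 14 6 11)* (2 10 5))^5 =((2 10 5)(4 14 6 11))^5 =(2 5 10)(4 14 6 11)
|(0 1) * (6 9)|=2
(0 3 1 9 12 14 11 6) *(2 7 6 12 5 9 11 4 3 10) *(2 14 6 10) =[2, 11, 7, 1, 3, 9, 0, 10, 8, 5, 14, 12, 6, 13, 4] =(0 2 7 10 14 4 3 1 11 12 6)(5 9)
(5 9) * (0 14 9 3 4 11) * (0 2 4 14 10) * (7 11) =(0 10)(2 4 7 11)(3 14 9 5) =[10, 1, 4, 14, 7, 3, 6, 11, 8, 5, 0, 2, 12, 13, 9]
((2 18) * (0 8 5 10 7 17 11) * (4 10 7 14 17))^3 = ((0 8 5 7 4 10 14 17 11)(2 18))^3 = (0 7 14)(2 18)(4 17 8)(5 10 11)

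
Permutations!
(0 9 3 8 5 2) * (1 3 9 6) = [6, 3, 0, 8, 4, 2, 1, 7, 5, 9] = (9)(0 6 1 3 8 5 2)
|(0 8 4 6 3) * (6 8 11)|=|(0 11 6 3)(4 8)|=4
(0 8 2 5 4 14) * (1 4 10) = (0 8 2 5 10 1 4 14) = [8, 4, 5, 3, 14, 10, 6, 7, 2, 9, 1, 11, 12, 13, 0]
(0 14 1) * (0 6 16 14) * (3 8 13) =(1 6 16 14)(3 8 13) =[0, 6, 2, 8, 4, 5, 16, 7, 13, 9, 10, 11, 12, 3, 1, 15, 14]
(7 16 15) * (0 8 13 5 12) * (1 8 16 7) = (0 16 15 1 8 13 5 12) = [16, 8, 2, 3, 4, 12, 6, 7, 13, 9, 10, 11, 0, 5, 14, 1, 15]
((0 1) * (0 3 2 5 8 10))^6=(0 10 8 5 2 3 1)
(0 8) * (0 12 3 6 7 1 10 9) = (0 8 12 3 6 7 1 10 9) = [8, 10, 2, 6, 4, 5, 7, 1, 12, 0, 9, 11, 3]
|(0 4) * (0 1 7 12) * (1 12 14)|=|(0 4 12)(1 7 14)|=3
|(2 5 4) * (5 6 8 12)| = |(2 6 8 12 5 4)| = 6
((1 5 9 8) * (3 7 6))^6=(1 9)(5 8)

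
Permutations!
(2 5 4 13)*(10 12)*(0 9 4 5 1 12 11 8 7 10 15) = [9, 12, 1, 3, 13, 5, 6, 10, 7, 4, 11, 8, 15, 2, 14, 0] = (0 9 4 13 2 1 12 15)(7 10 11 8)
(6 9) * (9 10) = [0, 1, 2, 3, 4, 5, 10, 7, 8, 6, 9] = (6 10 9)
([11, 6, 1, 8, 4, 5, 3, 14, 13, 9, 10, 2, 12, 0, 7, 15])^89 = (15)(0 11 2 1 6 3 8 13)(7 14)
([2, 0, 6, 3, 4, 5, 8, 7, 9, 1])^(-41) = (0 2 6 8 9 1)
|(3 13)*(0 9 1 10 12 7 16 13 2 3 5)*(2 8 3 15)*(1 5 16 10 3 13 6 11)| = 42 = |(0 9 5)(1 3 8 13 16 6 11)(2 15)(7 10 12)|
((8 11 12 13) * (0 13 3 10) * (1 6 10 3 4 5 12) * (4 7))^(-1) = ((0 13 8 11 1 6 10)(4 5 12 7))^(-1) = (0 10 6 1 11 8 13)(4 7 12 5)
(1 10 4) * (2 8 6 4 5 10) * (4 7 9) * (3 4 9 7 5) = [0, 2, 8, 4, 1, 10, 5, 7, 6, 9, 3] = (1 2 8 6 5 10 3 4)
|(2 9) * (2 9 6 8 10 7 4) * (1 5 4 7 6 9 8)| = 8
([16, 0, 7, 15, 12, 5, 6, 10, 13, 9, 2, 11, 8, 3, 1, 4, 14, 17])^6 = [14, 16, 2, 3, 4, 5, 6, 7, 8, 9, 10, 11, 12, 13, 0, 15, 1, 17]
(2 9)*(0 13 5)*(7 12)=(0 13 5)(2 9)(7 12)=[13, 1, 9, 3, 4, 0, 6, 12, 8, 2, 10, 11, 7, 5]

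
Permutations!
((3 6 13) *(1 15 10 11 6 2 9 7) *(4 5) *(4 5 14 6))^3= (1 11 6 2)(3 7 10 14)(4 13 9 15)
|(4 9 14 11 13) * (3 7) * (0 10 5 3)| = 5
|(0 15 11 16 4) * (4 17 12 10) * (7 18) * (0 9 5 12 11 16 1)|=30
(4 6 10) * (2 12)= [0, 1, 12, 3, 6, 5, 10, 7, 8, 9, 4, 11, 2]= (2 12)(4 6 10)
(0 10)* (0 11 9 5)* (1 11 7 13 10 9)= (0 9 5)(1 11)(7 13 10)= [9, 11, 2, 3, 4, 0, 6, 13, 8, 5, 7, 1, 12, 10]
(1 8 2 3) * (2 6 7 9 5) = (1 8 6 7 9 5 2 3) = [0, 8, 3, 1, 4, 2, 7, 9, 6, 5]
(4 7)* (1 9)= (1 9)(4 7)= [0, 9, 2, 3, 7, 5, 6, 4, 8, 1]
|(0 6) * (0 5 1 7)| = 5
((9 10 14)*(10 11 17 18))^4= (9 10 17)(11 14 18)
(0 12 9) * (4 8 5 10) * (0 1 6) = (0 12 9 1 6)(4 8 5 10) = [12, 6, 2, 3, 8, 10, 0, 7, 5, 1, 4, 11, 9]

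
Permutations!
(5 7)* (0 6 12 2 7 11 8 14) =[6, 1, 7, 3, 4, 11, 12, 5, 14, 9, 10, 8, 2, 13, 0] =(0 6 12 2 7 5 11 8 14)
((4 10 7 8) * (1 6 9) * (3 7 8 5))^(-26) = ((1 6 9)(3 7 5)(4 10 8))^(-26) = (1 6 9)(3 7 5)(4 10 8)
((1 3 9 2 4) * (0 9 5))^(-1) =((0 9 2 4 1 3 5))^(-1) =(0 5 3 1 4 2 9)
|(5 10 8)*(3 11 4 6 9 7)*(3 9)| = |(3 11 4 6)(5 10 8)(7 9)| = 12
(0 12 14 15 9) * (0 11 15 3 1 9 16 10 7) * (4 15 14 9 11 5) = (0 12 9 5 4 15 16 10 7)(1 11 14 3) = [12, 11, 2, 1, 15, 4, 6, 0, 8, 5, 7, 14, 9, 13, 3, 16, 10]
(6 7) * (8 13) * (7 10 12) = [0, 1, 2, 3, 4, 5, 10, 6, 13, 9, 12, 11, 7, 8] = (6 10 12 7)(8 13)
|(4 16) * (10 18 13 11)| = |(4 16)(10 18 13 11)| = 4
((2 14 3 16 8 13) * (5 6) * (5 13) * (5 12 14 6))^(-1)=((2 6 13)(3 16 8 12 14))^(-1)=(2 13 6)(3 14 12 8 16)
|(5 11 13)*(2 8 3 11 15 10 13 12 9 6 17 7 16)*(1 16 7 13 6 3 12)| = |(1 16 2 8 12 9 3 11)(5 15 10 6 17 13)| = 24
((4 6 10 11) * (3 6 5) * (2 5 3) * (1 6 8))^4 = ((1 6 10 11 4 3 8)(2 5))^4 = (1 4 6 3 10 8 11)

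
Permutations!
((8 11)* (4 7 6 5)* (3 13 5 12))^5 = ((3 13 5 4 7 6 12)(8 11))^5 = (3 6 4 13 12 7 5)(8 11)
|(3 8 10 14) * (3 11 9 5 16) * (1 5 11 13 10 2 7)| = 42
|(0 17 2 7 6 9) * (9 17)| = |(0 9)(2 7 6 17)| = 4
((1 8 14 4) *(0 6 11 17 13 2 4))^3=((0 6 11 17 13 2 4 1 8 14))^3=(0 17 4 14 11 2 8 6 13 1)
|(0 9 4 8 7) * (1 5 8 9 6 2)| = 14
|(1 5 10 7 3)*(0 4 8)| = |(0 4 8)(1 5 10 7 3)| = 15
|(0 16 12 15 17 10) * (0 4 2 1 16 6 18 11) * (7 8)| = |(0 6 18 11)(1 16 12 15 17 10 4 2)(7 8)| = 8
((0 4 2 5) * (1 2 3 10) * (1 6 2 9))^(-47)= ((0 4 3 10 6 2 5)(1 9))^(-47)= (0 3 6 5 4 10 2)(1 9)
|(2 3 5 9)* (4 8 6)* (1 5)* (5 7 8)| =|(1 7 8 6 4 5 9 2 3)| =9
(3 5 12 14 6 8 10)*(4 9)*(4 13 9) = [0, 1, 2, 5, 4, 12, 8, 7, 10, 13, 3, 11, 14, 9, 6] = (3 5 12 14 6 8 10)(9 13)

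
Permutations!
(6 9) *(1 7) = (1 7)(6 9) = [0, 7, 2, 3, 4, 5, 9, 1, 8, 6]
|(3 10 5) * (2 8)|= 6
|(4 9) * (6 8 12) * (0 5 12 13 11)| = 14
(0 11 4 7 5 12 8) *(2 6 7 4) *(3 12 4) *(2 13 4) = [11, 1, 6, 12, 3, 2, 7, 5, 0, 9, 10, 13, 8, 4] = (0 11 13 4 3 12 8)(2 6 7 5)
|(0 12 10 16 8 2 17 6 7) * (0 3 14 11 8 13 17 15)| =|(0 12 10 16 13 17 6 7 3 14 11 8 2 15)| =14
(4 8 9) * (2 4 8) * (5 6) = (2 4)(5 6)(8 9) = [0, 1, 4, 3, 2, 6, 5, 7, 9, 8]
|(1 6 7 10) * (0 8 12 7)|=|(0 8 12 7 10 1 6)|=7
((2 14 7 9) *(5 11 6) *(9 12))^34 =(2 9 12 7 14)(5 11 6)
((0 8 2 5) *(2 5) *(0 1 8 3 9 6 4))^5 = (9)(1 5 8)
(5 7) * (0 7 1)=(0 7 5 1)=[7, 0, 2, 3, 4, 1, 6, 5]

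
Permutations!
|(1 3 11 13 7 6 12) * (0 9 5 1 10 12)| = |(0 9 5 1 3 11 13 7 6)(10 12)| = 18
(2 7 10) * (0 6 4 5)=(0 6 4 5)(2 7 10)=[6, 1, 7, 3, 5, 0, 4, 10, 8, 9, 2]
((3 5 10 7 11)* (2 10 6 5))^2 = (2 7 3 10 11)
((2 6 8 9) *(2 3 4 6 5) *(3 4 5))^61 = (2 3 5)(4 6 8 9)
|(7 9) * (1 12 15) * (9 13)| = 3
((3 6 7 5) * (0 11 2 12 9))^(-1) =(0 9 12 2 11)(3 5 7 6)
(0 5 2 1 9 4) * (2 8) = (0 5 8 2 1 9 4) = [5, 9, 1, 3, 0, 8, 6, 7, 2, 4]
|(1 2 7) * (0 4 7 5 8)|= |(0 4 7 1 2 5 8)|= 7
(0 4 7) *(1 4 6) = (0 6 1 4 7) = [6, 4, 2, 3, 7, 5, 1, 0]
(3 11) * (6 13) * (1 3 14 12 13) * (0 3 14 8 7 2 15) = (0 3 11 8 7 2 15)(1 14 12 13 6) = [3, 14, 15, 11, 4, 5, 1, 2, 7, 9, 10, 8, 13, 6, 12, 0]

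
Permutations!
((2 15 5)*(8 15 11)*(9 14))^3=(2 15 11 5 8)(9 14)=((2 11 8 15 5)(9 14))^3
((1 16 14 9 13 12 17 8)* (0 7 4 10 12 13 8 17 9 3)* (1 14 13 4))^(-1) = ((17)(0 7 1 16 13 4 10 12 9 8 14 3))^(-1) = (17)(0 3 14 8 9 12 10 4 13 16 1 7)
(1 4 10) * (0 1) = (0 1 4 10) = [1, 4, 2, 3, 10, 5, 6, 7, 8, 9, 0]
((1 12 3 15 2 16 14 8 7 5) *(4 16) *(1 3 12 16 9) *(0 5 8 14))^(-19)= (0 16 1 9 4 2 15 3 5)(7 8)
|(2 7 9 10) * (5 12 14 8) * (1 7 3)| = |(1 7 9 10 2 3)(5 12 14 8)| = 12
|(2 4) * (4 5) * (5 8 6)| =|(2 8 6 5 4)| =5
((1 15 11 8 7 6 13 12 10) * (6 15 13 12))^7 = (1 6 10 13 12)(7 8 11 15)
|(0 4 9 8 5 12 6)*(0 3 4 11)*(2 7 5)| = |(0 11)(2 7 5 12 6 3 4 9 8)| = 18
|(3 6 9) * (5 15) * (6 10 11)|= |(3 10 11 6 9)(5 15)|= 10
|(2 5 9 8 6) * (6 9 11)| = |(2 5 11 6)(8 9)| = 4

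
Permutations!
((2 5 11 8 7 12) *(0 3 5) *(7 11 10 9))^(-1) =(0 2 12 7 9 10 5 3)(8 11)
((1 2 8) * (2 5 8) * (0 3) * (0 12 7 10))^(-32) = (0 7 3 10 12)(1 5 8)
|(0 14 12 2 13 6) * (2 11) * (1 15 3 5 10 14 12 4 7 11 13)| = 20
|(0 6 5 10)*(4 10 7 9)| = 7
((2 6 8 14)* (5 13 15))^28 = ((2 6 8 14)(5 13 15))^28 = (5 13 15)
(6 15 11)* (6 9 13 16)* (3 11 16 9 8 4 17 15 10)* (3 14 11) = (4 17 15 16 6 10 14 11 8)(9 13) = [0, 1, 2, 3, 17, 5, 10, 7, 4, 13, 14, 8, 12, 9, 11, 16, 6, 15]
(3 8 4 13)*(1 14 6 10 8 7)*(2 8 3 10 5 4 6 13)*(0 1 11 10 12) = (0 1 14 13 12)(2 8 6 5 4)(3 7 11 10) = [1, 14, 8, 7, 2, 4, 5, 11, 6, 9, 3, 10, 0, 12, 13]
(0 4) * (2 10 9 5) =(0 4)(2 10 9 5) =[4, 1, 10, 3, 0, 2, 6, 7, 8, 5, 9]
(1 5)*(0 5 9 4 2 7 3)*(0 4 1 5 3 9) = (0 3 4 2 7 9 1) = [3, 0, 7, 4, 2, 5, 6, 9, 8, 1]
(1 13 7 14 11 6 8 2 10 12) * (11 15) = (1 13 7 14 15 11 6 8 2 10 12) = [0, 13, 10, 3, 4, 5, 8, 14, 2, 9, 12, 6, 1, 7, 15, 11]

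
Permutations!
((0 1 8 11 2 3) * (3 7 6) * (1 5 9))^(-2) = (0 6 2 8 9)(1 5 3 7 11)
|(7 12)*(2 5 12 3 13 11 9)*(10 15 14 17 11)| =|(2 5 12 7 3 13 10 15 14 17 11 9)| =12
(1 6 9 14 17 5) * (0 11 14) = (0 11 14 17 5 1 6 9) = [11, 6, 2, 3, 4, 1, 9, 7, 8, 0, 10, 14, 12, 13, 17, 15, 16, 5]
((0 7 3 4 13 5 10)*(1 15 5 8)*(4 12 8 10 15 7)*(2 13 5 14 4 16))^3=((0 16 2 13 10)(1 7 3 12 8)(4 5 15 14))^3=(0 13 16 10 2)(1 12 7 8 3)(4 14 15 5)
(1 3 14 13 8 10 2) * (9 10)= (1 3 14 13 8 9 10 2)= [0, 3, 1, 14, 4, 5, 6, 7, 9, 10, 2, 11, 12, 8, 13]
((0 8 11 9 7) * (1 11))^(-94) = ((0 8 1 11 9 7))^(-94) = (0 1 9)(7 8 11)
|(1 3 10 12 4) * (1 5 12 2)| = |(1 3 10 2)(4 5 12)| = 12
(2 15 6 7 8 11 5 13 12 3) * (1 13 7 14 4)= (1 13 12 3 2 15 6 14 4)(5 7 8 11)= [0, 13, 15, 2, 1, 7, 14, 8, 11, 9, 10, 5, 3, 12, 4, 6]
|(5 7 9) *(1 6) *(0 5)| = |(0 5 7 9)(1 6)| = 4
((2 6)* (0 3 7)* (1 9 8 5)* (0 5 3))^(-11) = ((1 9 8 3 7 5)(2 6))^(-11) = (1 9 8 3 7 5)(2 6)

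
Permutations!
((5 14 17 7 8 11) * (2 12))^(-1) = (2 12)(5 11 8 7 17 14)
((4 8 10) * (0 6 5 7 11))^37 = ((0 6 5 7 11)(4 8 10))^37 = (0 5 11 6 7)(4 8 10)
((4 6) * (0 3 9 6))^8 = (0 6 3 4 9) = ((0 3 9 6 4))^8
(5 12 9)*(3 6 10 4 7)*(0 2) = [2, 1, 0, 6, 7, 12, 10, 3, 8, 5, 4, 11, 9] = (0 2)(3 6 10 4 7)(5 12 9)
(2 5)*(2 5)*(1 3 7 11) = [0, 3, 2, 7, 4, 5, 6, 11, 8, 9, 10, 1] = (1 3 7 11)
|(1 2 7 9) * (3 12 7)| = |(1 2 3 12 7 9)| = 6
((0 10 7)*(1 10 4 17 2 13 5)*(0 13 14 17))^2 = ((0 4)(1 10 7 13 5)(2 14 17))^2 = (1 7 5 10 13)(2 17 14)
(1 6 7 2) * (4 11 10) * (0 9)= (0 9)(1 6 7 2)(4 11 10)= [9, 6, 1, 3, 11, 5, 7, 2, 8, 0, 4, 10]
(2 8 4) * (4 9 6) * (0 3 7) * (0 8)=(0 3 7 8 9 6 4 2)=[3, 1, 0, 7, 2, 5, 4, 8, 9, 6]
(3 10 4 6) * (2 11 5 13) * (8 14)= (2 11 5 13)(3 10 4 6)(8 14)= [0, 1, 11, 10, 6, 13, 3, 7, 14, 9, 4, 5, 12, 2, 8]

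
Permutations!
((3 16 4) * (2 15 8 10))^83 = (2 10 8 15)(3 4 16)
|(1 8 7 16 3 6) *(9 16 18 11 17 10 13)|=12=|(1 8 7 18 11 17 10 13 9 16 3 6)|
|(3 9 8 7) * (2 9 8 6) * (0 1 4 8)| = 6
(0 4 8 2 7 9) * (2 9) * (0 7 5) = (0 4 8 9 7 2 5) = [4, 1, 5, 3, 8, 0, 6, 2, 9, 7]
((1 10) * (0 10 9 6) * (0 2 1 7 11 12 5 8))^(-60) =(0 11 8 7 5 10 12)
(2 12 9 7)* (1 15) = (1 15)(2 12 9 7) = [0, 15, 12, 3, 4, 5, 6, 2, 8, 7, 10, 11, 9, 13, 14, 1]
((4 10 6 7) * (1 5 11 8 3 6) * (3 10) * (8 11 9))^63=((11)(1 5 9 8 10)(3 6 7 4))^63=(11)(1 8 5 10 9)(3 4 7 6)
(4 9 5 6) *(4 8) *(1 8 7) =[0, 8, 2, 3, 9, 6, 7, 1, 4, 5] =(1 8 4 9 5 6 7)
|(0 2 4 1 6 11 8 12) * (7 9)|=8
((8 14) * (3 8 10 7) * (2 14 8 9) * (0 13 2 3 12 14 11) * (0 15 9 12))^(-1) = (0 7 10 14 12 3 9 15 11 2 13) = ((0 13 2 11 15 9 3 12 14 10 7))^(-1)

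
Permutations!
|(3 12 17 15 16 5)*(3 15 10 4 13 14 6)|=|(3 12 17 10 4 13 14 6)(5 15 16)|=24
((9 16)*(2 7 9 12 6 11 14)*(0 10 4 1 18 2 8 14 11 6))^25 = (0 2)(1 16)(4 9)(7 10)(8 14)(12 18)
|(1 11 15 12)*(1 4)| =|(1 11 15 12 4)| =5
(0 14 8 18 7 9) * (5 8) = (0 14 5 8 18 7 9) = [14, 1, 2, 3, 4, 8, 6, 9, 18, 0, 10, 11, 12, 13, 5, 15, 16, 17, 7]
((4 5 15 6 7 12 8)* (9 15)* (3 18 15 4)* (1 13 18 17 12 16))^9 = ((1 13 18 15 6 7 16)(3 17 12 8)(4 5 9))^9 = (1 18 6 16 13 15 7)(3 17 12 8)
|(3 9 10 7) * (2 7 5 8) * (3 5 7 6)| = 8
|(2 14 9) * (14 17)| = 4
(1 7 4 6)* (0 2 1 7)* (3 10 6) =[2, 0, 1, 10, 3, 5, 7, 4, 8, 9, 6] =(0 2 1)(3 10 6 7 4)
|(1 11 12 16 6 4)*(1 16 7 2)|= |(1 11 12 7 2)(4 16 6)|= 15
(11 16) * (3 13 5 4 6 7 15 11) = (3 13 5 4 6 7 15 11 16) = [0, 1, 2, 13, 6, 4, 7, 15, 8, 9, 10, 16, 12, 5, 14, 11, 3]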